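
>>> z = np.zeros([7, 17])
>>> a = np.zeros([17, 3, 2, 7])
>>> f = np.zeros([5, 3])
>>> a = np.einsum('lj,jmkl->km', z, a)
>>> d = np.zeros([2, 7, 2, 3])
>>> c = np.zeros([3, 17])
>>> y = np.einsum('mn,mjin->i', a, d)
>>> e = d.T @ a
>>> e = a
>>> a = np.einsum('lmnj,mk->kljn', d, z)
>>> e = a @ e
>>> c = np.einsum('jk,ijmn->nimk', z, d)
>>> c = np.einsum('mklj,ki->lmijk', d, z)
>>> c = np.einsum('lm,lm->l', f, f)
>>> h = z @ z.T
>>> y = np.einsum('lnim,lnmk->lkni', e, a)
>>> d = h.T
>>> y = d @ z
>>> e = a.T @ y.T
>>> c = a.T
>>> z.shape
(7, 17)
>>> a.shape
(17, 2, 3, 2)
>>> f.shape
(5, 3)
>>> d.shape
(7, 7)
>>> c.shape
(2, 3, 2, 17)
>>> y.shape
(7, 17)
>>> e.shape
(2, 3, 2, 7)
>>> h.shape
(7, 7)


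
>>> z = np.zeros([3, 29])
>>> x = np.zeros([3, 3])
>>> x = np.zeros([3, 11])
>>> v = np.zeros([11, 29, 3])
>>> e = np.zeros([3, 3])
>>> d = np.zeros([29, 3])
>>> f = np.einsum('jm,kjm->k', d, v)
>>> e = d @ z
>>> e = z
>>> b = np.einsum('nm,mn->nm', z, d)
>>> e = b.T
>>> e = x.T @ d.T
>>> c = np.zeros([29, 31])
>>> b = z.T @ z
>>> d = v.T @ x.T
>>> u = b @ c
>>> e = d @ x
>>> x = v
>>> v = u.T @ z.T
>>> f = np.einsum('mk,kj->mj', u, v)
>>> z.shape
(3, 29)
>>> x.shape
(11, 29, 3)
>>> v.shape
(31, 3)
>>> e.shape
(3, 29, 11)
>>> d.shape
(3, 29, 3)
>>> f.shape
(29, 3)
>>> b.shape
(29, 29)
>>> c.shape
(29, 31)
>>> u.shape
(29, 31)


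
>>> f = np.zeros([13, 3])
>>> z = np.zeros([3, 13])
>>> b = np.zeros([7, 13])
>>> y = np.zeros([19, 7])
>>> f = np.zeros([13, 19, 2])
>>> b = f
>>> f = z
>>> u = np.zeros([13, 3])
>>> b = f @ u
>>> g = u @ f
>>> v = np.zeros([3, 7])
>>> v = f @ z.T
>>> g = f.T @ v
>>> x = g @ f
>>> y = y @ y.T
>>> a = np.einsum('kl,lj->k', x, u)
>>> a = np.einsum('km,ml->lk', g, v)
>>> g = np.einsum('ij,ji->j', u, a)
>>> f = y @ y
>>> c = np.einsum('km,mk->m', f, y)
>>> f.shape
(19, 19)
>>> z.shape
(3, 13)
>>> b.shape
(3, 3)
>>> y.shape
(19, 19)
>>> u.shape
(13, 3)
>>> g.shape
(3,)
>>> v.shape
(3, 3)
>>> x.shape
(13, 13)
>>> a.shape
(3, 13)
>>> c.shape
(19,)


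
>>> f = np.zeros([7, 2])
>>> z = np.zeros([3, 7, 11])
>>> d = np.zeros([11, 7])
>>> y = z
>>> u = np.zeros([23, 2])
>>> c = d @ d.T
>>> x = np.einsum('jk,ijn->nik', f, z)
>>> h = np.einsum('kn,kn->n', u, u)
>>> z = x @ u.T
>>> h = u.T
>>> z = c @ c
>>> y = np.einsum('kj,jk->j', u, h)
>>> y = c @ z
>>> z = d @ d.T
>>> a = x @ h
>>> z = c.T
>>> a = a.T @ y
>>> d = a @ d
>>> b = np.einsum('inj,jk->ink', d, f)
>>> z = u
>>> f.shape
(7, 2)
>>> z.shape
(23, 2)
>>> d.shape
(23, 3, 7)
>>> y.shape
(11, 11)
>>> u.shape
(23, 2)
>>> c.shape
(11, 11)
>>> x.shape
(11, 3, 2)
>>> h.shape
(2, 23)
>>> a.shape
(23, 3, 11)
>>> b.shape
(23, 3, 2)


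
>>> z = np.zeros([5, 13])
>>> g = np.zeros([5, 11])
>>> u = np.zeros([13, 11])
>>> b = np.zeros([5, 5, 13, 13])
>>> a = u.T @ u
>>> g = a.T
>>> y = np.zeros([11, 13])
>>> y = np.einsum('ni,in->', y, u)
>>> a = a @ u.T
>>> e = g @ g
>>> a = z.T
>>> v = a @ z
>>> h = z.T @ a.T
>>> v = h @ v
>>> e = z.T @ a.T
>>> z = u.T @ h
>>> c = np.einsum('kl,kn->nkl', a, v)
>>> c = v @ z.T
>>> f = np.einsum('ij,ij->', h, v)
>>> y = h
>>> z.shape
(11, 13)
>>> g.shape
(11, 11)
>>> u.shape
(13, 11)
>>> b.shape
(5, 5, 13, 13)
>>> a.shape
(13, 5)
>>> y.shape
(13, 13)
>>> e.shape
(13, 13)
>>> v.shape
(13, 13)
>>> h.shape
(13, 13)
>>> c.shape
(13, 11)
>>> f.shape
()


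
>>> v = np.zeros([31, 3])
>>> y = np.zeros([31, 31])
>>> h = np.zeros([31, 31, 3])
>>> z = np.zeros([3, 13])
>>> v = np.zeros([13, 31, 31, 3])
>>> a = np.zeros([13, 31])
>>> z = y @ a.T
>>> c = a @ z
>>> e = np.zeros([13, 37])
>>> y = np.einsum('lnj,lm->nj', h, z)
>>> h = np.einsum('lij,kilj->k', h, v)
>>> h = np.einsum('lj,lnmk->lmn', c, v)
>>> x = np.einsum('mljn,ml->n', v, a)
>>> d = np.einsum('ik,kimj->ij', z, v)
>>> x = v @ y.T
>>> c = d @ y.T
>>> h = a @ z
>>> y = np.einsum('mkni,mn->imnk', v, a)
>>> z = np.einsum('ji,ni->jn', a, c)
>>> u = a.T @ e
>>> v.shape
(13, 31, 31, 3)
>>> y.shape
(3, 13, 31, 31)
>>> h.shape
(13, 13)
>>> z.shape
(13, 31)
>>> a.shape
(13, 31)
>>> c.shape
(31, 31)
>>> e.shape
(13, 37)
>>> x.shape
(13, 31, 31, 31)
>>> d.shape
(31, 3)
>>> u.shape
(31, 37)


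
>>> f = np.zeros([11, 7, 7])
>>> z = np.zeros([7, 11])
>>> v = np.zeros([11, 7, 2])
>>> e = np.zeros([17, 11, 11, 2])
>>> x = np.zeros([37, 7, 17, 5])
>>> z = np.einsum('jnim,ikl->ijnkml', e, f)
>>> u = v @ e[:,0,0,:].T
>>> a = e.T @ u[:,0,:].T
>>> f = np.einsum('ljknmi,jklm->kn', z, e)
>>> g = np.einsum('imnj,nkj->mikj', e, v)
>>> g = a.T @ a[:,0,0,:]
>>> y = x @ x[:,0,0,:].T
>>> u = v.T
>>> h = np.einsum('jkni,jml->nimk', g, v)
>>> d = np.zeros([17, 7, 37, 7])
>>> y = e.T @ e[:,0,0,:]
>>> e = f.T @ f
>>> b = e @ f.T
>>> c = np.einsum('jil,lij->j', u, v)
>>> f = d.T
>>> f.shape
(7, 37, 7, 17)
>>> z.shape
(11, 17, 11, 7, 2, 7)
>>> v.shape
(11, 7, 2)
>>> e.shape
(7, 7)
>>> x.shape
(37, 7, 17, 5)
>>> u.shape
(2, 7, 11)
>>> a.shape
(2, 11, 11, 11)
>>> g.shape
(11, 11, 11, 11)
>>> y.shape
(2, 11, 11, 2)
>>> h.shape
(11, 11, 7, 11)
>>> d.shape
(17, 7, 37, 7)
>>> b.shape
(7, 11)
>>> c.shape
(2,)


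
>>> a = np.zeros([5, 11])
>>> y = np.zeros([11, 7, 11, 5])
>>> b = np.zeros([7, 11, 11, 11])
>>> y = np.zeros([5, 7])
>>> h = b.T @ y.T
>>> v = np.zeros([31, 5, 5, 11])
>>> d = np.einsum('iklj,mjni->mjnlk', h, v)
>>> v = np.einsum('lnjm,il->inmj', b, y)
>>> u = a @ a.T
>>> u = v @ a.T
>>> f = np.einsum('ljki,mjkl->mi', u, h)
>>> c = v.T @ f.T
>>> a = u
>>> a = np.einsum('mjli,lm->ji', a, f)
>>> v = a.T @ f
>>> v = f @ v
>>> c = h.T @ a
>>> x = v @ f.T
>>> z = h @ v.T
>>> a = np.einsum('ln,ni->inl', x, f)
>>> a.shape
(5, 11, 11)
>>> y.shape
(5, 7)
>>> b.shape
(7, 11, 11, 11)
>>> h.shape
(11, 11, 11, 5)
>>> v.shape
(11, 5)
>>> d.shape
(31, 5, 5, 11, 11)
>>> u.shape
(5, 11, 11, 5)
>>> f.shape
(11, 5)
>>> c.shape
(5, 11, 11, 5)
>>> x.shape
(11, 11)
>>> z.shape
(11, 11, 11, 11)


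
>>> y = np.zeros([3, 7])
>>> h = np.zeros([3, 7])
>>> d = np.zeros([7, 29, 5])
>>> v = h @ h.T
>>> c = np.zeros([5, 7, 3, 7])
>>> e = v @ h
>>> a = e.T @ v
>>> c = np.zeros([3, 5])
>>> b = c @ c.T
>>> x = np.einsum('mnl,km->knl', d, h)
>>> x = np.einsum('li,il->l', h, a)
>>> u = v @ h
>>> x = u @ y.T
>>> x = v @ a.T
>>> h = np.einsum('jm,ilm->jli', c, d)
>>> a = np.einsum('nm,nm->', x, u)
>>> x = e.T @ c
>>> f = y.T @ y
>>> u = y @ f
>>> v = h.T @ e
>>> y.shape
(3, 7)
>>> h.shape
(3, 29, 7)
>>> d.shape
(7, 29, 5)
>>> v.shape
(7, 29, 7)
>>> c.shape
(3, 5)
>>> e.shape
(3, 7)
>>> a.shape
()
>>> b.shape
(3, 3)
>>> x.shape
(7, 5)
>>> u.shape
(3, 7)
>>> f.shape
(7, 7)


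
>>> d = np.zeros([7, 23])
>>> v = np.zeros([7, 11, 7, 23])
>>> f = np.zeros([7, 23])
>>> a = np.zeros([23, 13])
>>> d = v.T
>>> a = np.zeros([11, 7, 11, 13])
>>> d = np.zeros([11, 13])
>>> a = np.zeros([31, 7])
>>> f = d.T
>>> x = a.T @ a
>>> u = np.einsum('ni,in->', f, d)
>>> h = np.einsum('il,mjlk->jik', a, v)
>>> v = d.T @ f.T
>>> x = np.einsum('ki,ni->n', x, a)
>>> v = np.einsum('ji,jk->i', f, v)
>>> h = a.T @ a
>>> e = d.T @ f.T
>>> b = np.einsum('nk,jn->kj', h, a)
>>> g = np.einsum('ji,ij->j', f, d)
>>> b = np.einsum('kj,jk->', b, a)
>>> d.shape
(11, 13)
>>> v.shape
(11,)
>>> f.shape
(13, 11)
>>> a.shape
(31, 7)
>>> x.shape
(31,)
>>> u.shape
()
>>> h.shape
(7, 7)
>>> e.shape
(13, 13)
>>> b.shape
()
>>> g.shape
(13,)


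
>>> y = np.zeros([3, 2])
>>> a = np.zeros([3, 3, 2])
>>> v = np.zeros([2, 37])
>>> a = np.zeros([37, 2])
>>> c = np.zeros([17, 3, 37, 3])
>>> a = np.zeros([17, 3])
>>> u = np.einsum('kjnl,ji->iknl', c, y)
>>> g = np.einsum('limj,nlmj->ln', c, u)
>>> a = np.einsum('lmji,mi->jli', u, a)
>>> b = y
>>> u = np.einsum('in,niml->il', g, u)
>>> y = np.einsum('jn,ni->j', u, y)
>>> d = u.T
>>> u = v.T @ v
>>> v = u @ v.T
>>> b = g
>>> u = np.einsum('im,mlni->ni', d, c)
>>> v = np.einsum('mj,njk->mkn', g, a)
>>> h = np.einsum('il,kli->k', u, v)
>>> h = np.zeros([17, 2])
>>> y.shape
(17,)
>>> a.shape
(37, 2, 3)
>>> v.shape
(17, 3, 37)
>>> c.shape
(17, 3, 37, 3)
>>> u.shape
(37, 3)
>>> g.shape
(17, 2)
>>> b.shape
(17, 2)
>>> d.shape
(3, 17)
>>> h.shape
(17, 2)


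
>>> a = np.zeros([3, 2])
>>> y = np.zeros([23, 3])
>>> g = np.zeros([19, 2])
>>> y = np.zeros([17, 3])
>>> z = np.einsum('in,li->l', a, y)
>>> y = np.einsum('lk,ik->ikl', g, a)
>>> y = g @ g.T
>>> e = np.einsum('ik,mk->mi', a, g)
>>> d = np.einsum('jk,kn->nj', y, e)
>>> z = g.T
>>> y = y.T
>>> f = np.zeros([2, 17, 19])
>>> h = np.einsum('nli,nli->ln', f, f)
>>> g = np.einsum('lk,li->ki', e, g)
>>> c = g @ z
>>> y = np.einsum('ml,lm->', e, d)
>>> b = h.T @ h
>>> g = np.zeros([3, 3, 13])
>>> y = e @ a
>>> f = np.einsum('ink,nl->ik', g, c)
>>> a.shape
(3, 2)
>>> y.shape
(19, 2)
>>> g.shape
(3, 3, 13)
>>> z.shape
(2, 19)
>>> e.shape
(19, 3)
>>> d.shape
(3, 19)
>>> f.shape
(3, 13)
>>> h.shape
(17, 2)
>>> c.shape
(3, 19)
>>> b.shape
(2, 2)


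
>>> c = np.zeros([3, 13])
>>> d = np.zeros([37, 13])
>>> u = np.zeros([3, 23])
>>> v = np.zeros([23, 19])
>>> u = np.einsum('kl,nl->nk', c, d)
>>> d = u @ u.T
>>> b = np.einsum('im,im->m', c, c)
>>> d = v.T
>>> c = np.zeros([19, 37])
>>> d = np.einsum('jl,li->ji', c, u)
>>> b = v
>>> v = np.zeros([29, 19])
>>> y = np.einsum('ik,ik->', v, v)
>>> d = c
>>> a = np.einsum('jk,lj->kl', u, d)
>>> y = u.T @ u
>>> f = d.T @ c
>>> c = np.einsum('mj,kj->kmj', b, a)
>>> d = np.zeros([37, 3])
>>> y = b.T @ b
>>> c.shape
(3, 23, 19)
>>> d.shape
(37, 3)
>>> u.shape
(37, 3)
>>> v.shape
(29, 19)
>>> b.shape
(23, 19)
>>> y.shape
(19, 19)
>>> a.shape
(3, 19)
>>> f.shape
(37, 37)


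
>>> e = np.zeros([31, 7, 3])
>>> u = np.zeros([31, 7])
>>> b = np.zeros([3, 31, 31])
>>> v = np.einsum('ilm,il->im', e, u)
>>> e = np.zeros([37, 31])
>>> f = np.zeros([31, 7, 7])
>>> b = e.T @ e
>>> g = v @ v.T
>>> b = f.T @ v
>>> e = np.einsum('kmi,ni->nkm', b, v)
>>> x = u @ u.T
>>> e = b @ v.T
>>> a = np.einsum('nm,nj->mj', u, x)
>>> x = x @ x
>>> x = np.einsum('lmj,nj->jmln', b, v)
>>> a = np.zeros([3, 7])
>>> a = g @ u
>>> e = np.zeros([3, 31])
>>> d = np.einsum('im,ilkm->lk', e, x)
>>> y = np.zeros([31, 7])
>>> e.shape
(3, 31)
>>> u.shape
(31, 7)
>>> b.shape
(7, 7, 3)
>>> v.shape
(31, 3)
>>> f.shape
(31, 7, 7)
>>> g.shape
(31, 31)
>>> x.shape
(3, 7, 7, 31)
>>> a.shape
(31, 7)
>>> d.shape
(7, 7)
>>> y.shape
(31, 7)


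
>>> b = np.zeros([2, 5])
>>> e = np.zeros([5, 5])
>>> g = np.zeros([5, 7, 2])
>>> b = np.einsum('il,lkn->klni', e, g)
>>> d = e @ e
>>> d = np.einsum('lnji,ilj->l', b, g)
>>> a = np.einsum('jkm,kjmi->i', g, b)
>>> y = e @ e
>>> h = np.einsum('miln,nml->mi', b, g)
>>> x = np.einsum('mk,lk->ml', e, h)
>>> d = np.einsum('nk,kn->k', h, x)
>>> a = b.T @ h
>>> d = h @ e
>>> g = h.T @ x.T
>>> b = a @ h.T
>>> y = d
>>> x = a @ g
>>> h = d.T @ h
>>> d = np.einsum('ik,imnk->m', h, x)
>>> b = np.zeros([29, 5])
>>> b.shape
(29, 5)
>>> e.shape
(5, 5)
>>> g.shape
(5, 5)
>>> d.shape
(2,)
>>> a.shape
(5, 2, 5, 5)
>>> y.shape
(7, 5)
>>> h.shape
(5, 5)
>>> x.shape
(5, 2, 5, 5)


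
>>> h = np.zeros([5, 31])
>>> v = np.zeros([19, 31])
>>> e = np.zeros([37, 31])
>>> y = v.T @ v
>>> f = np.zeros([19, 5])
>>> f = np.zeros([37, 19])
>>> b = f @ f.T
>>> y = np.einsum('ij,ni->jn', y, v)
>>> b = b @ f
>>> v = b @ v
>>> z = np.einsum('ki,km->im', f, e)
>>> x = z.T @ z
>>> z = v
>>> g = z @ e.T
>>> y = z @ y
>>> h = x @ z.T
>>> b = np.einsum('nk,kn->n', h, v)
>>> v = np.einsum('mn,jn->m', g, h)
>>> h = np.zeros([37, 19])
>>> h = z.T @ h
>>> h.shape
(31, 19)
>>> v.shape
(37,)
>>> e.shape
(37, 31)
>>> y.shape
(37, 19)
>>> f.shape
(37, 19)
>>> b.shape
(31,)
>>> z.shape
(37, 31)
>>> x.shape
(31, 31)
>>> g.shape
(37, 37)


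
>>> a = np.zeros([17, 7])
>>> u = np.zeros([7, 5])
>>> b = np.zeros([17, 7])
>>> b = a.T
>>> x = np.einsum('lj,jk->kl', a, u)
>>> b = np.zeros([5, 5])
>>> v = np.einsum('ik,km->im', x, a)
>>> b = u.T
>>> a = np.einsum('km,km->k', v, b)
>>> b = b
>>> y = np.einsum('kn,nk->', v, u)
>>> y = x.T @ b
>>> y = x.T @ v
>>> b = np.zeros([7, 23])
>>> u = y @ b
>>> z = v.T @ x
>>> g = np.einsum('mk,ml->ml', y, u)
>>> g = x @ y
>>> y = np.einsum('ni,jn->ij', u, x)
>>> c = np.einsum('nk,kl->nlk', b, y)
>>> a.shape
(5,)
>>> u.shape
(17, 23)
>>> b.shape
(7, 23)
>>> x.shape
(5, 17)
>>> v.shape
(5, 7)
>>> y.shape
(23, 5)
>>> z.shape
(7, 17)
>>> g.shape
(5, 7)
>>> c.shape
(7, 5, 23)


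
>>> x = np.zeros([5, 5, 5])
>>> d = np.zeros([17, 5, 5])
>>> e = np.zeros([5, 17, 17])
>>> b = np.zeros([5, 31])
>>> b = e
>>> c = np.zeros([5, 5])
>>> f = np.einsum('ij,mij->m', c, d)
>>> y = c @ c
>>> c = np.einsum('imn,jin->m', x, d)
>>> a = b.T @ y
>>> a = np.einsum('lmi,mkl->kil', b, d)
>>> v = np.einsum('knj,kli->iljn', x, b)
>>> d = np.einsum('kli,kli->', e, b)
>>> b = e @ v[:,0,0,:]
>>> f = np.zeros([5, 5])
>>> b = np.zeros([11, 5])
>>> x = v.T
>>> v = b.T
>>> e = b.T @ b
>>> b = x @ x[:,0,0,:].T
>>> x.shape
(5, 5, 17, 17)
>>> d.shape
()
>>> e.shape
(5, 5)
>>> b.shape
(5, 5, 17, 5)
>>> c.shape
(5,)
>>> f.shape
(5, 5)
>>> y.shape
(5, 5)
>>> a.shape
(5, 17, 5)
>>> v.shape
(5, 11)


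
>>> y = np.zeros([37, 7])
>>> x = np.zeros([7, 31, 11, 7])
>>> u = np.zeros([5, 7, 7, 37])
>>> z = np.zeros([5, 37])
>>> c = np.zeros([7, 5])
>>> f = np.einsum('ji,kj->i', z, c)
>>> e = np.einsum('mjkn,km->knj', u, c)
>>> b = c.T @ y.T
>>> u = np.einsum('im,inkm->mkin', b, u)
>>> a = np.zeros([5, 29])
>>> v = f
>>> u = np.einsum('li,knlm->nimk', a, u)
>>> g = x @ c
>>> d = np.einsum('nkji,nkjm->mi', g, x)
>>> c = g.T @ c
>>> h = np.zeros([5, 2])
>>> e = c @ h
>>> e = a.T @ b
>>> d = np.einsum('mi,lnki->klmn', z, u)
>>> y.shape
(37, 7)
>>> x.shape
(7, 31, 11, 7)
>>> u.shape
(7, 29, 7, 37)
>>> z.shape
(5, 37)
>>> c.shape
(5, 11, 31, 5)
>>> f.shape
(37,)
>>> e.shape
(29, 37)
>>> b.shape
(5, 37)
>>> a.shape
(5, 29)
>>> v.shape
(37,)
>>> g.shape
(7, 31, 11, 5)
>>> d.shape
(7, 7, 5, 29)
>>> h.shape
(5, 2)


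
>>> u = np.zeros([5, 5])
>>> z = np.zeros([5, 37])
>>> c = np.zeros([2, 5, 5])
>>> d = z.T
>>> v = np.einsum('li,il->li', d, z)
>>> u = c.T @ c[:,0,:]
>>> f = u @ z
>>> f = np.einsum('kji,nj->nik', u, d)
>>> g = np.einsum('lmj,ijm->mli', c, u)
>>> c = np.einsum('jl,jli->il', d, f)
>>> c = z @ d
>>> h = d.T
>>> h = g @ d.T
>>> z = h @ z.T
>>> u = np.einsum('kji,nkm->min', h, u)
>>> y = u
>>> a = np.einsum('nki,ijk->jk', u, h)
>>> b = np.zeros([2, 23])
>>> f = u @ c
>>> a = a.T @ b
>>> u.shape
(5, 37, 5)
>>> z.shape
(5, 2, 5)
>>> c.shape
(5, 5)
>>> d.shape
(37, 5)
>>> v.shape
(37, 5)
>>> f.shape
(5, 37, 5)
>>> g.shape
(5, 2, 5)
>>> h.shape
(5, 2, 37)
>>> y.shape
(5, 37, 5)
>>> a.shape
(37, 23)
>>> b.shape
(2, 23)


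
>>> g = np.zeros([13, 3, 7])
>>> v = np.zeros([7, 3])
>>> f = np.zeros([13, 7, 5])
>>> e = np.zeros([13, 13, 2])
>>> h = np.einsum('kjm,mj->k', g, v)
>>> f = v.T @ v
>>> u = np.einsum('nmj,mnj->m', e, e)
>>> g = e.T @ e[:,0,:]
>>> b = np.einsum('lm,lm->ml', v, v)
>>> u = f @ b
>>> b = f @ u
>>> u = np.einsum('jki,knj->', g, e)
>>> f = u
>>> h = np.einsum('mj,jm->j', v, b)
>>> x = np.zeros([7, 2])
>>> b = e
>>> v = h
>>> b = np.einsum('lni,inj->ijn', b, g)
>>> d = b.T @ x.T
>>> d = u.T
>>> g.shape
(2, 13, 2)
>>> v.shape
(3,)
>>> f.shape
()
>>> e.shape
(13, 13, 2)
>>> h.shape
(3,)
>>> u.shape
()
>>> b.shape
(2, 2, 13)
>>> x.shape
(7, 2)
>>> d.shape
()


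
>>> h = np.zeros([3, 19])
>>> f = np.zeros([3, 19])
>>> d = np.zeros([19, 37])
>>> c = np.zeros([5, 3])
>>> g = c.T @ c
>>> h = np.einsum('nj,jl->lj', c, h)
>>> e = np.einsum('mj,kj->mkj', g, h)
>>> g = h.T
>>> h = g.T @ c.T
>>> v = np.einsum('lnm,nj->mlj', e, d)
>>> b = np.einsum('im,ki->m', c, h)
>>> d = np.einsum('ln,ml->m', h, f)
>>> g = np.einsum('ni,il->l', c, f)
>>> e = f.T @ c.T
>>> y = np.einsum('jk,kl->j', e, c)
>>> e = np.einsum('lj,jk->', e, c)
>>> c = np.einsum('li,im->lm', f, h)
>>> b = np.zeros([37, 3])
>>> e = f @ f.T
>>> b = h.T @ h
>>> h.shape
(19, 5)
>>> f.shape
(3, 19)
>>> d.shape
(3,)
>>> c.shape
(3, 5)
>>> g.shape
(19,)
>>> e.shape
(3, 3)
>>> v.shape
(3, 3, 37)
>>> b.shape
(5, 5)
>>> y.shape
(19,)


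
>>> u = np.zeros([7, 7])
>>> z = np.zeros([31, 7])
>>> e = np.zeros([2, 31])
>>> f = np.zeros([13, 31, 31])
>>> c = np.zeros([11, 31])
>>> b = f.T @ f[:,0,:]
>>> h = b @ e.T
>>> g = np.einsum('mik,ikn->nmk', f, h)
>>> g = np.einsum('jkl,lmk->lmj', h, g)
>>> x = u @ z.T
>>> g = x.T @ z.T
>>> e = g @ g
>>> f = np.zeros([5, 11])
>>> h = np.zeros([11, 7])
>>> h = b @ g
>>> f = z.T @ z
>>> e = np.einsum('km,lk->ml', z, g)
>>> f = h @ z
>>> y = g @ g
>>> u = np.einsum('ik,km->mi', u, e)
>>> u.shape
(31, 7)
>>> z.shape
(31, 7)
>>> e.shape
(7, 31)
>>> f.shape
(31, 31, 7)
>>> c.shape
(11, 31)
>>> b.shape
(31, 31, 31)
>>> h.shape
(31, 31, 31)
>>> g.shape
(31, 31)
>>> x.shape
(7, 31)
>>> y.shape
(31, 31)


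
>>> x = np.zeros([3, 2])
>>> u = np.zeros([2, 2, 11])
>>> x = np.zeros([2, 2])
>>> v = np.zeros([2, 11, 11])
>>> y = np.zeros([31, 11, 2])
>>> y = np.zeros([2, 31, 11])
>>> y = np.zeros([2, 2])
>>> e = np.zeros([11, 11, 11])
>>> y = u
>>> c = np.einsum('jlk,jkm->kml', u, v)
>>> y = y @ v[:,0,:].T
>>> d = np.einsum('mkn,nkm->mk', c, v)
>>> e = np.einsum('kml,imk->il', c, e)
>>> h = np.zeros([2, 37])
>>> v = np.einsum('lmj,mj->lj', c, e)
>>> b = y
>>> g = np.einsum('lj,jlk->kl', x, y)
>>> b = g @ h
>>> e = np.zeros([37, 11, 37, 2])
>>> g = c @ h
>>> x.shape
(2, 2)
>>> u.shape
(2, 2, 11)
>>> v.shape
(11, 2)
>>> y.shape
(2, 2, 2)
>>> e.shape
(37, 11, 37, 2)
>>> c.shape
(11, 11, 2)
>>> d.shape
(11, 11)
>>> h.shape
(2, 37)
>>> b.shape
(2, 37)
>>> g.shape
(11, 11, 37)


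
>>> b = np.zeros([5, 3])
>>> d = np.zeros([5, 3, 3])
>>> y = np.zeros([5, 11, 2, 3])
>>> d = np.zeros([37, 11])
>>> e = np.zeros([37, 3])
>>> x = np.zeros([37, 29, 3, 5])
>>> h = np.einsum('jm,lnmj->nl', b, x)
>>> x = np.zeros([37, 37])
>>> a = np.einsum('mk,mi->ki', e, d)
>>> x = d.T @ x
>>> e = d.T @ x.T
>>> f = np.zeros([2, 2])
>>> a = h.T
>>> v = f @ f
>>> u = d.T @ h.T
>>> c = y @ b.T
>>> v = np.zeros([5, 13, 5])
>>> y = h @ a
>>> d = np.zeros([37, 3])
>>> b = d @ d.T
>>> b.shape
(37, 37)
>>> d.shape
(37, 3)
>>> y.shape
(29, 29)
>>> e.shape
(11, 11)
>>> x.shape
(11, 37)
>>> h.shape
(29, 37)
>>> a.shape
(37, 29)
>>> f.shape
(2, 2)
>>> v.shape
(5, 13, 5)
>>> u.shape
(11, 29)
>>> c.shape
(5, 11, 2, 5)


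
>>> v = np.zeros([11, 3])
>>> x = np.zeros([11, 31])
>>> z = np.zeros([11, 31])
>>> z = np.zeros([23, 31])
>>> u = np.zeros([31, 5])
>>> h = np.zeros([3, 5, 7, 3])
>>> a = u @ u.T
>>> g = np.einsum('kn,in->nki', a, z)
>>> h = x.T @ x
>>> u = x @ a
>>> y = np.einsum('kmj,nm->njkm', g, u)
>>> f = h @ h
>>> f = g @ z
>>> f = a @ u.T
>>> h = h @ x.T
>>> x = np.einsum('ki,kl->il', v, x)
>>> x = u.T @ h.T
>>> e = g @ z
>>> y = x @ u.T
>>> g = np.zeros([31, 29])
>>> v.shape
(11, 3)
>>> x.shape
(31, 31)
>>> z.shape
(23, 31)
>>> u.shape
(11, 31)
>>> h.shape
(31, 11)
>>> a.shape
(31, 31)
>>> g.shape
(31, 29)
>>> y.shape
(31, 11)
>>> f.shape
(31, 11)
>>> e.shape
(31, 31, 31)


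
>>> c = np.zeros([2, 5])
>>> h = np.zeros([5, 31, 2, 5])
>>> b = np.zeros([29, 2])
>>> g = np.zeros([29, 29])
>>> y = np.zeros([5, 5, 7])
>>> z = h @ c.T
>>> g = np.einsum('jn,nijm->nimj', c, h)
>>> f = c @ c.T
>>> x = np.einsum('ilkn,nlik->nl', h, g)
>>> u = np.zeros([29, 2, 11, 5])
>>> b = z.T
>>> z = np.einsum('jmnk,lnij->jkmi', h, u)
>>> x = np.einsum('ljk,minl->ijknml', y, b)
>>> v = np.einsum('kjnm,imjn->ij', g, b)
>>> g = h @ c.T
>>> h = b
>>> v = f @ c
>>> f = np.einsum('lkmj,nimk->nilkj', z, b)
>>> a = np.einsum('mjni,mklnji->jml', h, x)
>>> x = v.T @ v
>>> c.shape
(2, 5)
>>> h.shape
(2, 2, 31, 5)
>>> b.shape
(2, 2, 31, 5)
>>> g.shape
(5, 31, 2, 2)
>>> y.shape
(5, 5, 7)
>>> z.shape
(5, 5, 31, 11)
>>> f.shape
(2, 2, 5, 5, 11)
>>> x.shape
(5, 5)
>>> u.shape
(29, 2, 11, 5)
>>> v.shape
(2, 5)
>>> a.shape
(2, 2, 7)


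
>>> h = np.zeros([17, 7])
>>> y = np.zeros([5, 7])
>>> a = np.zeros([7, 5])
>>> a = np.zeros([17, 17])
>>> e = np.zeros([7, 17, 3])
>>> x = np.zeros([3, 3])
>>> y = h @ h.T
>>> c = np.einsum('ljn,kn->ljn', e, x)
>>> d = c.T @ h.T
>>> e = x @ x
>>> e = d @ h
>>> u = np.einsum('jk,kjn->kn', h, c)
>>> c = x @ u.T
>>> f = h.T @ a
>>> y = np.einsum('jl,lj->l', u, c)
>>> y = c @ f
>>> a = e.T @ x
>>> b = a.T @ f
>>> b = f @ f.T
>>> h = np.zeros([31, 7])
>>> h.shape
(31, 7)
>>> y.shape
(3, 17)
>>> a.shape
(7, 17, 3)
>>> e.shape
(3, 17, 7)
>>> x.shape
(3, 3)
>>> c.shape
(3, 7)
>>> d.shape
(3, 17, 17)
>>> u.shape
(7, 3)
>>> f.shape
(7, 17)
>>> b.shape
(7, 7)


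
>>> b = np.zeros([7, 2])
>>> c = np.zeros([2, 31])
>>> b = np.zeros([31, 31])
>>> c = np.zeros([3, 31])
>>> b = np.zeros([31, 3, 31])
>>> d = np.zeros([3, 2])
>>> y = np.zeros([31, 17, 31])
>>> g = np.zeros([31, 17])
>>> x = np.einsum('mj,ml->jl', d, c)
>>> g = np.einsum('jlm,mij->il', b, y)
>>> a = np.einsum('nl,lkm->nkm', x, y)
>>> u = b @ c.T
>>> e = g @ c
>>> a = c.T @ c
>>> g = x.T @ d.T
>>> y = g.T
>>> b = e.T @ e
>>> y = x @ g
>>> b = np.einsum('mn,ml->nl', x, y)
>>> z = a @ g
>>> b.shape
(31, 3)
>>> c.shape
(3, 31)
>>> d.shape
(3, 2)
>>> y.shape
(2, 3)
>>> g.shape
(31, 3)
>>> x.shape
(2, 31)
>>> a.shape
(31, 31)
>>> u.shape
(31, 3, 3)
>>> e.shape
(17, 31)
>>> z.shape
(31, 3)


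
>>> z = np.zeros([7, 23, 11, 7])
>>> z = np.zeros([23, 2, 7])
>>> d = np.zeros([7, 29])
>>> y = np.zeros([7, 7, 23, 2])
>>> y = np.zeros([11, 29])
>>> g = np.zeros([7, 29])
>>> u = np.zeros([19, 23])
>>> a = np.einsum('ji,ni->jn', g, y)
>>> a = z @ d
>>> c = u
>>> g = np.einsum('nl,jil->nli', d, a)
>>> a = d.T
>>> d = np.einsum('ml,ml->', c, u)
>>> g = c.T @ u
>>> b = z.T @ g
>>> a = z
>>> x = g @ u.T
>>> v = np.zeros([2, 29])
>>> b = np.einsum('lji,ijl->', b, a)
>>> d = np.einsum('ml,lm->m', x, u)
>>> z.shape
(23, 2, 7)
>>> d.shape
(23,)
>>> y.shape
(11, 29)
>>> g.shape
(23, 23)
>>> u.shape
(19, 23)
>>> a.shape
(23, 2, 7)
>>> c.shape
(19, 23)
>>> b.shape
()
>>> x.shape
(23, 19)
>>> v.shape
(2, 29)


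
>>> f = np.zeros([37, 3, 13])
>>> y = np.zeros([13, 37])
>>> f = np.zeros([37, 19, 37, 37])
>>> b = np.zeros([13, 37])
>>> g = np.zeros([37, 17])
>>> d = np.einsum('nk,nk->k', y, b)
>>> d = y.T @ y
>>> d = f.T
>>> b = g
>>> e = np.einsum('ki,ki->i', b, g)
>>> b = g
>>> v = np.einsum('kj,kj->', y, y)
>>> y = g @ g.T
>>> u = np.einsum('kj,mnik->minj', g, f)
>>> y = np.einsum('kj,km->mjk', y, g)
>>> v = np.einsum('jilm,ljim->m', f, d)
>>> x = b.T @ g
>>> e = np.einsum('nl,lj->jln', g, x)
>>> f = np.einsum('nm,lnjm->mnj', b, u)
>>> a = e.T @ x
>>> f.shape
(17, 37, 19)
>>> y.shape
(17, 37, 37)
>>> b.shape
(37, 17)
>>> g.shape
(37, 17)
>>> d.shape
(37, 37, 19, 37)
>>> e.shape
(17, 17, 37)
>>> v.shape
(37,)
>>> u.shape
(37, 37, 19, 17)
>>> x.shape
(17, 17)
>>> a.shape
(37, 17, 17)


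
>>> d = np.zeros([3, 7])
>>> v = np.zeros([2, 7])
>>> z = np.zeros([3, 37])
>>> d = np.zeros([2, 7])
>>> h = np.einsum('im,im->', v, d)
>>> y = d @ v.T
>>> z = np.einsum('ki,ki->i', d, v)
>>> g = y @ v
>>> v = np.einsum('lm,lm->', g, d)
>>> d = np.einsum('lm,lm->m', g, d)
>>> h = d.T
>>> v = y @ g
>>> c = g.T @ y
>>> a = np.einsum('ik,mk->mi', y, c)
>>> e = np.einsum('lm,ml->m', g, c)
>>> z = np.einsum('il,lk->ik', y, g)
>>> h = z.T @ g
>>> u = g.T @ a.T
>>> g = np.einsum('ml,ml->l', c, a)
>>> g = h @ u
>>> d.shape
(7,)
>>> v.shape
(2, 7)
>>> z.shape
(2, 7)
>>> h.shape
(7, 7)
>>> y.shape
(2, 2)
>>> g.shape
(7, 7)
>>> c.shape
(7, 2)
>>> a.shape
(7, 2)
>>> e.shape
(7,)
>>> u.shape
(7, 7)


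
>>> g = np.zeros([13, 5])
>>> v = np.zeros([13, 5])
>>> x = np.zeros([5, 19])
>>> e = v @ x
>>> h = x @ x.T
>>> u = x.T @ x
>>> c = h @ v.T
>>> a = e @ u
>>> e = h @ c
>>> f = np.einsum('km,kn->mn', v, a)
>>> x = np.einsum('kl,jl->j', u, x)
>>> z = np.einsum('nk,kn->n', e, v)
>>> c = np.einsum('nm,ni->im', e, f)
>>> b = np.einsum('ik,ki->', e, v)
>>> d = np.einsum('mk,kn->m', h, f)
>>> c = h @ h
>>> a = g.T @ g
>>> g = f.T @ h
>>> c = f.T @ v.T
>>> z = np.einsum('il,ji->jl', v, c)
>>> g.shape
(19, 5)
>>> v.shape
(13, 5)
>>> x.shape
(5,)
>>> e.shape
(5, 13)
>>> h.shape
(5, 5)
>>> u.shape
(19, 19)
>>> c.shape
(19, 13)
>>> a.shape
(5, 5)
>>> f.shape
(5, 19)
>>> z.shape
(19, 5)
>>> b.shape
()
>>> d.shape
(5,)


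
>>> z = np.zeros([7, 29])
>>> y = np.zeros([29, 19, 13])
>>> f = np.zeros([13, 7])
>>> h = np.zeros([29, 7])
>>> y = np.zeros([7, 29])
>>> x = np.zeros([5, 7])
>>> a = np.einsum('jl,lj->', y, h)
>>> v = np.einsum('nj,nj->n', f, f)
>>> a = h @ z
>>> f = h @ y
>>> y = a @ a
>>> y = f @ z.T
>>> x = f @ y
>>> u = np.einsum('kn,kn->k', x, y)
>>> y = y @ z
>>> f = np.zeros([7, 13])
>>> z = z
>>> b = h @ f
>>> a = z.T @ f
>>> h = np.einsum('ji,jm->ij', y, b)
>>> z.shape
(7, 29)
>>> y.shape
(29, 29)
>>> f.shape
(7, 13)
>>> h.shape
(29, 29)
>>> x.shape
(29, 7)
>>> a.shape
(29, 13)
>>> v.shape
(13,)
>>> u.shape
(29,)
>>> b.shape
(29, 13)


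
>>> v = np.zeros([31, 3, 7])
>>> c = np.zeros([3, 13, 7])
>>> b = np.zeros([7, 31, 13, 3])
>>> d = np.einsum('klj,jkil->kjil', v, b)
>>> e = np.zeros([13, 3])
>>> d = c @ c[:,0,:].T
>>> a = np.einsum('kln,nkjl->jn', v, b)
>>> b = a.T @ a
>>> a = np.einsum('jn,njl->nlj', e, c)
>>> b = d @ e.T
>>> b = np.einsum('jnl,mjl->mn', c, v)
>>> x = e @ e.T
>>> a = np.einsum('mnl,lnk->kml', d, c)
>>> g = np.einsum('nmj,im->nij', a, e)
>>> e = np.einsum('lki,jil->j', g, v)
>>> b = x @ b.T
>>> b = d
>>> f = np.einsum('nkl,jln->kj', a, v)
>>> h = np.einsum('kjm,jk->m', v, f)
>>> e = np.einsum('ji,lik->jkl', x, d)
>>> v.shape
(31, 3, 7)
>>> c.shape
(3, 13, 7)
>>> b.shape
(3, 13, 3)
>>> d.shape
(3, 13, 3)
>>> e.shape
(13, 3, 3)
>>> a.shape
(7, 3, 3)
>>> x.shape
(13, 13)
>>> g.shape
(7, 13, 3)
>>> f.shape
(3, 31)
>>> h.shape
(7,)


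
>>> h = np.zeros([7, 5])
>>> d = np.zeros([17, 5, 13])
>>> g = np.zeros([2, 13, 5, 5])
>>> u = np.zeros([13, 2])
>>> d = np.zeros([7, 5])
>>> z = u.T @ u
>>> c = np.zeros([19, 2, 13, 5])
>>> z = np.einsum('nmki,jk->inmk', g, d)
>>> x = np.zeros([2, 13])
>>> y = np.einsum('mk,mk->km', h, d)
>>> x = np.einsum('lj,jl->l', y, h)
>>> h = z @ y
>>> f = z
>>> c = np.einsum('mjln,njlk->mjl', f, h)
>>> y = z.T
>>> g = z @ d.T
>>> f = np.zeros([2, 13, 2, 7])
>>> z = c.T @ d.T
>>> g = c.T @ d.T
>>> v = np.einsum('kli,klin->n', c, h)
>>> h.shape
(5, 2, 13, 7)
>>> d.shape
(7, 5)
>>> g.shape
(13, 2, 7)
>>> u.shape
(13, 2)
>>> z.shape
(13, 2, 7)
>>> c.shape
(5, 2, 13)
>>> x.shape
(5,)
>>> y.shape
(5, 13, 2, 5)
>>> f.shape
(2, 13, 2, 7)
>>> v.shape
(7,)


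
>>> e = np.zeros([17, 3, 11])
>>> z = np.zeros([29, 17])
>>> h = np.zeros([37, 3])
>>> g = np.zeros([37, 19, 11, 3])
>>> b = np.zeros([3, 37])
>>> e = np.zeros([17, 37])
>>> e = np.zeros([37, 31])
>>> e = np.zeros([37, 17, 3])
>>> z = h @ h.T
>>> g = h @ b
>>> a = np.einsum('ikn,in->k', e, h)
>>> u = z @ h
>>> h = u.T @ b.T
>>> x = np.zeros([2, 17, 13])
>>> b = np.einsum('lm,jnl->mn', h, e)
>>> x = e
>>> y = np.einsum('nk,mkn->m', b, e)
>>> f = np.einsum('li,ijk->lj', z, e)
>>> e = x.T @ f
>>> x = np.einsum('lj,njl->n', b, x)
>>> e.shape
(3, 17, 17)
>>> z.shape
(37, 37)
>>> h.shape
(3, 3)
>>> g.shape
(37, 37)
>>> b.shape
(3, 17)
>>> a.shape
(17,)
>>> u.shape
(37, 3)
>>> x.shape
(37,)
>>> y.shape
(37,)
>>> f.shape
(37, 17)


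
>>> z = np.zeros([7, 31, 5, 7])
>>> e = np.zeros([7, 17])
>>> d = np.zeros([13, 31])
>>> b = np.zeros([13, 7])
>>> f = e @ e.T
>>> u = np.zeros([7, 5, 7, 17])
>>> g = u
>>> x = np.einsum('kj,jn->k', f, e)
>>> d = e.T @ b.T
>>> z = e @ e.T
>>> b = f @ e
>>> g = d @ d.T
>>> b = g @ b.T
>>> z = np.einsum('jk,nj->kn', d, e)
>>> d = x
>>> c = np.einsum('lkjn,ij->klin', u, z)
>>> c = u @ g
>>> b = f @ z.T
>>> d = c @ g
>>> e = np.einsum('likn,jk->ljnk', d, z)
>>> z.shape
(13, 7)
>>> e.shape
(7, 13, 17, 7)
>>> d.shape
(7, 5, 7, 17)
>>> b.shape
(7, 13)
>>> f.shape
(7, 7)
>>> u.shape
(7, 5, 7, 17)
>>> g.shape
(17, 17)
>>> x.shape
(7,)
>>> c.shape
(7, 5, 7, 17)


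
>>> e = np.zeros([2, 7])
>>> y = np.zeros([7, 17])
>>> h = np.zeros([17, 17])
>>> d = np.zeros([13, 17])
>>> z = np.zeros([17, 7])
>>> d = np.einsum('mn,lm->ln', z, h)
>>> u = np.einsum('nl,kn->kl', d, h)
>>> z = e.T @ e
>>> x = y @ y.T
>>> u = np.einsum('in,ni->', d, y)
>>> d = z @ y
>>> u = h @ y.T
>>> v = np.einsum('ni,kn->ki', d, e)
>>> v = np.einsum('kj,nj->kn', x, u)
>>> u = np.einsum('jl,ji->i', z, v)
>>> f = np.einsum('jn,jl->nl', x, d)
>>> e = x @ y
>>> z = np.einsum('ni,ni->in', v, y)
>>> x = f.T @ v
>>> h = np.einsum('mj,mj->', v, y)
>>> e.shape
(7, 17)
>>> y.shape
(7, 17)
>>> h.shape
()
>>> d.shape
(7, 17)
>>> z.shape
(17, 7)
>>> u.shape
(17,)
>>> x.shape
(17, 17)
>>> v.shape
(7, 17)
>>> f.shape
(7, 17)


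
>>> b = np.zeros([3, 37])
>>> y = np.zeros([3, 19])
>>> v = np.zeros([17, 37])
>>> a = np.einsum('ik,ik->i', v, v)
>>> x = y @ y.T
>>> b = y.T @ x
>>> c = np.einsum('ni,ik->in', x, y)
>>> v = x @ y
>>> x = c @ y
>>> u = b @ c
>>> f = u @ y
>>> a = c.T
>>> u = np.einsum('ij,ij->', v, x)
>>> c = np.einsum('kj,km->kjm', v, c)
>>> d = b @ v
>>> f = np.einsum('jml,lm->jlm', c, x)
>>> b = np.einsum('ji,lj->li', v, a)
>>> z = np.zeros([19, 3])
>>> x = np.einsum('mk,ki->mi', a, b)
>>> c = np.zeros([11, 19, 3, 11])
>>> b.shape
(3, 19)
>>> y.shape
(3, 19)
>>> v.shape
(3, 19)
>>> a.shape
(3, 3)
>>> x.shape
(3, 19)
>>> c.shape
(11, 19, 3, 11)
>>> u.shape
()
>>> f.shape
(3, 3, 19)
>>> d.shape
(19, 19)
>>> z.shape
(19, 3)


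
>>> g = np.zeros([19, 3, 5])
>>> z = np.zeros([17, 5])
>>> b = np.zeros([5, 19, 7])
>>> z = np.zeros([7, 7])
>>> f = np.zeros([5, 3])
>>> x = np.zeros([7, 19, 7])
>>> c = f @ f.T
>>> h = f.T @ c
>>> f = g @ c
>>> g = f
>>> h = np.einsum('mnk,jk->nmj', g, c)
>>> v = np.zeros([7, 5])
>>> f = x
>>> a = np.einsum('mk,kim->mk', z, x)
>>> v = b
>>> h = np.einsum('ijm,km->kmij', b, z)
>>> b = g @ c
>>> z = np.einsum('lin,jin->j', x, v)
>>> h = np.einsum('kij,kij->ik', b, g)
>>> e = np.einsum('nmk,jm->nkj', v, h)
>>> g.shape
(19, 3, 5)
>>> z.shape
(5,)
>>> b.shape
(19, 3, 5)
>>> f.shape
(7, 19, 7)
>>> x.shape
(7, 19, 7)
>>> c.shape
(5, 5)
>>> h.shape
(3, 19)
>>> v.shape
(5, 19, 7)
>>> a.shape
(7, 7)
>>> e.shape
(5, 7, 3)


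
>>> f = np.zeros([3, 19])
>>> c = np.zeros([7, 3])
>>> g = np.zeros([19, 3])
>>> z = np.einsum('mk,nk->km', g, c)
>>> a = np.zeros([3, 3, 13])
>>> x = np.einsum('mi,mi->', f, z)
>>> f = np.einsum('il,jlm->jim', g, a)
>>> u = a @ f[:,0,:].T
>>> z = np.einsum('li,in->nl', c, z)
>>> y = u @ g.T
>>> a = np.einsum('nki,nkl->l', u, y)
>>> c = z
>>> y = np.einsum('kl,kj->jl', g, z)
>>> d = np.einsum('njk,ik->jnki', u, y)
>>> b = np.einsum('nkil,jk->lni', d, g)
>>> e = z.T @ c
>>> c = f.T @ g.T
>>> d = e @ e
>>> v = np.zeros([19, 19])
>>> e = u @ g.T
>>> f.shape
(3, 19, 13)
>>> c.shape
(13, 19, 19)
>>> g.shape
(19, 3)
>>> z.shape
(19, 7)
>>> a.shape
(19,)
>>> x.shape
()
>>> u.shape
(3, 3, 3)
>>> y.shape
(7, 3)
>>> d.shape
(7, 7)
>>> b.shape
(7, 3, 3)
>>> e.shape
(3, 3, 19)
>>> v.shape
(19, 19)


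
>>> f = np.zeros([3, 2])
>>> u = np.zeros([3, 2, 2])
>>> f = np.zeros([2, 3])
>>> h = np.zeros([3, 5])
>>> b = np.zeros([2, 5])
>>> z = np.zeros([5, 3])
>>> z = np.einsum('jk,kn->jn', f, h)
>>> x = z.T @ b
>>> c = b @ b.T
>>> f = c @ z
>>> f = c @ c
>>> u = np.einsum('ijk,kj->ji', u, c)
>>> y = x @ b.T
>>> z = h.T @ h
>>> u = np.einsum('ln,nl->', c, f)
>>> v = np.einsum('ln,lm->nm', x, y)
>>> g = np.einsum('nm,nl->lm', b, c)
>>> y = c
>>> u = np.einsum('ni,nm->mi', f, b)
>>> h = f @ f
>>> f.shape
(2, 2)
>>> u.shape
(5, 2)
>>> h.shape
(2, 2)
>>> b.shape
(2, 5)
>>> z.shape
(5, 5)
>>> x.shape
(5, 5)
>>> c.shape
(2, 2)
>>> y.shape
(2, 2)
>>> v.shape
(5, 2)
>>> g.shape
(2, 5)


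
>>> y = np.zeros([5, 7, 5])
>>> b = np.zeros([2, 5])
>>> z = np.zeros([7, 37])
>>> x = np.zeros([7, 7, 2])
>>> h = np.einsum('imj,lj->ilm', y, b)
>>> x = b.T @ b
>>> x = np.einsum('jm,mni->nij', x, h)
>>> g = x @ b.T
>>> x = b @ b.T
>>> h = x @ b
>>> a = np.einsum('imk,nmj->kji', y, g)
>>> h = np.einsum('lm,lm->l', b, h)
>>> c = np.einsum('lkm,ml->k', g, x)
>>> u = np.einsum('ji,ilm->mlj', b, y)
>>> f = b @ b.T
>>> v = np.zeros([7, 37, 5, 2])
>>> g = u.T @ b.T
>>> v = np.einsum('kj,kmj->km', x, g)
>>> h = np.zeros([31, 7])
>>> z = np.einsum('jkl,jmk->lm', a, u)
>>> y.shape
(5, 7, 5)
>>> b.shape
(2, 5)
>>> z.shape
(5, 7)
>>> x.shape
(2, 2)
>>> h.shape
(31, 7)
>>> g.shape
(2, 7, 2)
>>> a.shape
(5, 2, 5)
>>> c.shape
(7,)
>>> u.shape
(5, 7, 2)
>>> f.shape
(2, 2)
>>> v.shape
(2, 7)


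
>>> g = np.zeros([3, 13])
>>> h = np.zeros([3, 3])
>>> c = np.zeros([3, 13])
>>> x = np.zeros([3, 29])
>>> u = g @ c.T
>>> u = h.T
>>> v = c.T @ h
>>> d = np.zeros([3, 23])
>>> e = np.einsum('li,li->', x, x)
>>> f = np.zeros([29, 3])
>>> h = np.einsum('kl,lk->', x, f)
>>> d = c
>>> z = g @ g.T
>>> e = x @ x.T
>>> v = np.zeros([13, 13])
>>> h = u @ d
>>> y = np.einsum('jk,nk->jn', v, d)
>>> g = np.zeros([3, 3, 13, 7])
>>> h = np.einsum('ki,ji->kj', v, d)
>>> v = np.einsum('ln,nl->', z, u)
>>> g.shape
(3, 3, 13, 7)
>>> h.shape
(13, 3)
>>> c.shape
(3, 13)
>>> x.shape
(3, 29)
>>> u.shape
(3, 3)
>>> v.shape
()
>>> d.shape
(3, 13)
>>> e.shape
(3, 3)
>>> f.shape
(29, 3)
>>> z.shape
(3, 3)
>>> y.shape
(13, 3)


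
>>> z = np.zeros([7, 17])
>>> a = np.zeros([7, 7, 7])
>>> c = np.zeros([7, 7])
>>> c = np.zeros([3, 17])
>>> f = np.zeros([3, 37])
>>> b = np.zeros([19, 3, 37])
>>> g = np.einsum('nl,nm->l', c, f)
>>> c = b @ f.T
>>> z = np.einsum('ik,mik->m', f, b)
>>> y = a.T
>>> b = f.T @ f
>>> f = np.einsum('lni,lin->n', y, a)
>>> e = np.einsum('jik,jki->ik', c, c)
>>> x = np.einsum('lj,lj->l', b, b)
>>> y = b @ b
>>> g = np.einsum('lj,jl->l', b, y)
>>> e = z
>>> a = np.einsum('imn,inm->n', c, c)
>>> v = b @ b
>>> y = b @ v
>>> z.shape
(19,)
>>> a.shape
(3,)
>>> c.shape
(19, 3, 3)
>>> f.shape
(7,)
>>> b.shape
(37, 37)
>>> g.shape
(37,)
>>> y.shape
(37, 37)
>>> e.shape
(19,)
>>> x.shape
(37,)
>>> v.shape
(37, 37)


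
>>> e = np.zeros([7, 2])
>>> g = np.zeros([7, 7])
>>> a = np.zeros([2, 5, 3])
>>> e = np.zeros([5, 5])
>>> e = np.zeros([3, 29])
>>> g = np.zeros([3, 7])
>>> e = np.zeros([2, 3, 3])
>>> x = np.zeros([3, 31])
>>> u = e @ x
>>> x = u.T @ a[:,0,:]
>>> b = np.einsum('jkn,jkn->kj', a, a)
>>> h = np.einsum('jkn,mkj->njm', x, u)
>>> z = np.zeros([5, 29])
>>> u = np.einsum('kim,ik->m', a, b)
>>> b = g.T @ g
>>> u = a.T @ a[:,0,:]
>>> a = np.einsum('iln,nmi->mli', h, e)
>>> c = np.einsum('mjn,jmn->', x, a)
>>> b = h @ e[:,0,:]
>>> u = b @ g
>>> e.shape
(2, 3, 3)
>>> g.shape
(3, 7)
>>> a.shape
(3, 31, 3)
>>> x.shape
(31, 3, 3)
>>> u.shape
(3, 31, 7)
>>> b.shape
(3, 31, 3)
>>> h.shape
(3, 31, 2)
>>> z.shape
(5, 29)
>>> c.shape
()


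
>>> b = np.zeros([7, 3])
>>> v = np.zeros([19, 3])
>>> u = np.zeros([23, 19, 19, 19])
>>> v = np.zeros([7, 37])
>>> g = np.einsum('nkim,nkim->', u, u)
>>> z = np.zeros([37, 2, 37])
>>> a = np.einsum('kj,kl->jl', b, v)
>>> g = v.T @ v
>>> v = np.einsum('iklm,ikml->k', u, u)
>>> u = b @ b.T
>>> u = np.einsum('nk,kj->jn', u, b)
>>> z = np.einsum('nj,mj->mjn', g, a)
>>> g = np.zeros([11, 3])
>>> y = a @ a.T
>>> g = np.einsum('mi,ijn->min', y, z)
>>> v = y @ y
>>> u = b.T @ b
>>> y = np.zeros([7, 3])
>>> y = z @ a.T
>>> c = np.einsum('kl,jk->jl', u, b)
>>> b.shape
(7, 3)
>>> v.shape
(3, 3)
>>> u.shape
(3, 3)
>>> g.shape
(3, 3, 37)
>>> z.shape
(3, 37, 37)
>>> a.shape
(3, 37)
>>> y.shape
(3, 37, 3)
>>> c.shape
(7, 3)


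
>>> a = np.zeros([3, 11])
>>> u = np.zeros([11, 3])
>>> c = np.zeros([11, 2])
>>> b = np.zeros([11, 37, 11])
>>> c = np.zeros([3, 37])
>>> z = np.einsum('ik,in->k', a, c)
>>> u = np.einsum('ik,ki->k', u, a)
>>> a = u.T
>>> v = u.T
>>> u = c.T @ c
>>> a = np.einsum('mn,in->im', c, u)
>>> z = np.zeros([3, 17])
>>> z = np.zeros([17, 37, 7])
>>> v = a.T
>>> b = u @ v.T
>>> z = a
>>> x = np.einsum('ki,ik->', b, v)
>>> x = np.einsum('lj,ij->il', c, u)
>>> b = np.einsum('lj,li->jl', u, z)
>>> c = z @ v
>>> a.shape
(37, 3)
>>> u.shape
(37, 37)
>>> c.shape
(37, 37)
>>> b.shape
(37, 37)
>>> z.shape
(37, 3)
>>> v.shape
(3, 37)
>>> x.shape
(37, 3)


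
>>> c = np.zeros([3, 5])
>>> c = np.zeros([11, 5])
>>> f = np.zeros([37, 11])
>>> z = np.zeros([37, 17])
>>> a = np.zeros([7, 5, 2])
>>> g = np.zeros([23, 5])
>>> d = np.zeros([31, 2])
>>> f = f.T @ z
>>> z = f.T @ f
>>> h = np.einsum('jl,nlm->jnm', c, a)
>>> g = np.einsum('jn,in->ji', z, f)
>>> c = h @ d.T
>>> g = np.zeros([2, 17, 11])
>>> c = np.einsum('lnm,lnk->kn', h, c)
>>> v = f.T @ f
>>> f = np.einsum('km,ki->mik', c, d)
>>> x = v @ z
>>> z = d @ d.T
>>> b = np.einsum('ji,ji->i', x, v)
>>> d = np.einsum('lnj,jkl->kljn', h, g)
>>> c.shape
(31, 7)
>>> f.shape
(7, 2, 31)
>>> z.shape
(31, 31)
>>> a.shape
(7, 5, 2)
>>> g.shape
(2, 17, 11)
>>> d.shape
(17, 11, 2, 7)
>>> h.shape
(11, 7, 2)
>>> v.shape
(17, 17)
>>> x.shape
(17, 17)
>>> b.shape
(17,)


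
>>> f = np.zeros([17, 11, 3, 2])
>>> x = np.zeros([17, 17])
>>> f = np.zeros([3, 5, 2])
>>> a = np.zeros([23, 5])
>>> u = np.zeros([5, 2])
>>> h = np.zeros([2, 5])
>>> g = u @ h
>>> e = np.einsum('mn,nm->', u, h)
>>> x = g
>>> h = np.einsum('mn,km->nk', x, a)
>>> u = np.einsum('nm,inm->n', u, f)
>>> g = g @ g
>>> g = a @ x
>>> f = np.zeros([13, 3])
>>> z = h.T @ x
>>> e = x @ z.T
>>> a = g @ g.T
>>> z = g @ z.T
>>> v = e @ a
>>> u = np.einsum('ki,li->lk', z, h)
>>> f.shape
(13, 3)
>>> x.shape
(5, 5)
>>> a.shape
(23, 23)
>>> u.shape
(5, 23)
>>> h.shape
(5, 23)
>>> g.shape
(23, 5)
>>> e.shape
(5, 23)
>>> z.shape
(23, 23)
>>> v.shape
(5, 23)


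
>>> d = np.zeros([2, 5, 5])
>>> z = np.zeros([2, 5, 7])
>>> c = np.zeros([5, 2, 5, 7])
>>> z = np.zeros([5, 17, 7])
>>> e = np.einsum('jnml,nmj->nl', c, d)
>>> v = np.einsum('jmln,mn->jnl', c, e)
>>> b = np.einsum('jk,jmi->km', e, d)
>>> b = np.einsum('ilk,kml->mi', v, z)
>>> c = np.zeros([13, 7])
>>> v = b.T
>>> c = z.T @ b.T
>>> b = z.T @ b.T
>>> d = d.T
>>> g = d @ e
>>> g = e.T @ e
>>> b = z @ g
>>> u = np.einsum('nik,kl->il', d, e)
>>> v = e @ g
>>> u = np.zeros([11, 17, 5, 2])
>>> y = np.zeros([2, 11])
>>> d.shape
(5, 5, 2)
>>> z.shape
(5, 17, 7)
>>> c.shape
(7, 17, 17)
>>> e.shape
(2, 7)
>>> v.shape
(2, 7)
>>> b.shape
(5, 17, 7)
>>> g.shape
(7, 7)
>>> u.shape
(11, 17, 5, 2)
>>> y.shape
(2, 11)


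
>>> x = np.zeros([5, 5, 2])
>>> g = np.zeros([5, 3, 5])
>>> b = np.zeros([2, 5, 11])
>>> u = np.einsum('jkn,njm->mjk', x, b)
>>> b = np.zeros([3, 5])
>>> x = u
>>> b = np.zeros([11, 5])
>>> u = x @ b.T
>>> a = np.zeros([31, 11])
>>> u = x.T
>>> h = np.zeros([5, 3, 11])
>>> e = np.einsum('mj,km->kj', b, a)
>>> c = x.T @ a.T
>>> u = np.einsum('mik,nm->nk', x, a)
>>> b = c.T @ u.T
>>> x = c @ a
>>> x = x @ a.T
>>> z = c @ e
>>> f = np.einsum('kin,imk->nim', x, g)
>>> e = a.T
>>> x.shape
(5, 5, 31)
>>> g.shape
(5, 3, 5)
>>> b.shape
(31, 5, 31)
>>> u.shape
(31, 5)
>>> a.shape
(31, 11)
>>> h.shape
(5, 3, 11)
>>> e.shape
(11, 31)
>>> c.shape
(5, 5, 31)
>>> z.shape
(5, 5, 5)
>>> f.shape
(31, 5, 3)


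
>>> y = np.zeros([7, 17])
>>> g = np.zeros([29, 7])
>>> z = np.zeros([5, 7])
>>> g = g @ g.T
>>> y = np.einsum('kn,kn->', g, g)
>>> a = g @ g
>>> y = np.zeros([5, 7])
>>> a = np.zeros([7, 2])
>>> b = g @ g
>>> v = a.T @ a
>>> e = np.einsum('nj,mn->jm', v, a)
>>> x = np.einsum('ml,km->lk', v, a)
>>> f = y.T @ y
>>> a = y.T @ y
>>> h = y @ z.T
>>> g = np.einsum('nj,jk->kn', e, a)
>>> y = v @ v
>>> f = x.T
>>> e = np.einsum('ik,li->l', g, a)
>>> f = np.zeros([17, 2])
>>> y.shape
(2, 2)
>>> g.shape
(7, 2)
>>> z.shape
(5, 7)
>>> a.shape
(7, 7)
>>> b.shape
(29, 29)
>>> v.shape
(2, 2)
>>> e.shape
(7,)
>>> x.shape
(2, 7)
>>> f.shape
(17, 2)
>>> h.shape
(5, 5)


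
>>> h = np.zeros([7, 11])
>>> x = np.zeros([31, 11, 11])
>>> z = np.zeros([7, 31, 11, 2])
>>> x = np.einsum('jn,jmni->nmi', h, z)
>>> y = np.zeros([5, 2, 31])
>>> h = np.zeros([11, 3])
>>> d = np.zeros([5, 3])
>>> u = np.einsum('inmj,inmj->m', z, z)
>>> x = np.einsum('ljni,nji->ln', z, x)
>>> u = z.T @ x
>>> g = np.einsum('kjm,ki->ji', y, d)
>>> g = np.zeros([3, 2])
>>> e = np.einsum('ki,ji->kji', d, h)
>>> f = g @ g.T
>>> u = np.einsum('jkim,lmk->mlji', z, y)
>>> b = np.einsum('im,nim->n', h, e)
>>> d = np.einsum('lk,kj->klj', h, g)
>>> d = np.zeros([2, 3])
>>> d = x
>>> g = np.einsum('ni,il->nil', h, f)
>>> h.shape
(11, 3)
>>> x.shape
(7, 11)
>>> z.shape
(7, 31, 11, 2)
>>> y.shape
(5, 2, 31)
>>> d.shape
(7, 11)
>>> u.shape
(2, 5, 7, 11)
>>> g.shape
(11, 3, 3)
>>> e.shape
(5, 11, 3)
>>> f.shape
(3, 3)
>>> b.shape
(5,)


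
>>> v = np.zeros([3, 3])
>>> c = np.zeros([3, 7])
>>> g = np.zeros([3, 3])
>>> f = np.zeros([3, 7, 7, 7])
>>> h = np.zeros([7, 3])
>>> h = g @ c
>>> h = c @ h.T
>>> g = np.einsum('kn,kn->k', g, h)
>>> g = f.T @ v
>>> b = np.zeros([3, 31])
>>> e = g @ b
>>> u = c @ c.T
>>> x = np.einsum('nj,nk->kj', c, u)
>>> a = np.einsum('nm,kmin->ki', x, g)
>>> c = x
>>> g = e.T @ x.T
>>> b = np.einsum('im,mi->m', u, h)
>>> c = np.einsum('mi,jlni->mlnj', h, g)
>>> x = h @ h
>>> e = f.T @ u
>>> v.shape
(3, 3)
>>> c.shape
(3, 7, 7, 31)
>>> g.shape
(31, 7, 7, 3)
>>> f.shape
(3, 7, 7, 7)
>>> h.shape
(3, 3)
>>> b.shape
(3,)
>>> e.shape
(7, 7, 7, 3)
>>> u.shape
(3, 3)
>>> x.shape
(3, 3)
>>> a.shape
(7, 7)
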